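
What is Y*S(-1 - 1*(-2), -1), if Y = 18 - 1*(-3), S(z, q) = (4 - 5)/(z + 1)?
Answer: -21/2 ≈ -10.500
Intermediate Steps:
S(z, q) = -1/(1 + z)
Y = 21 (Y = 18 + 3 = 21)
Y*S(-1 - 1*(-2), -1) = 21*(-1/(1 + (-1 - 1*(-2)))) = 21*(-1/(1 + (-1 + 2))) = 21*(-1/(1 + 1)) = 21*(-1/2) = -21/2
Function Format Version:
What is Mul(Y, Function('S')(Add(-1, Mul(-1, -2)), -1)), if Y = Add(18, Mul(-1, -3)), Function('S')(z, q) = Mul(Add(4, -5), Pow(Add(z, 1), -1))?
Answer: Rational(-21, 2) ≈ -10.500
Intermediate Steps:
Function('S')(z, q) = Mul(-1, Pow(Add(1, z), -1))
Y = 21 (Y = Add(18, 3) = 21)
Mul(Y, Function('S')(Add(-1, Mul(-1, -2)), -1)) = Mul(21, Mul(-1, Pow(Add(1, Add(-1, Mul(-1, -2))), -1))) = Mul(21, Mul(-1, Pow(Add(1, Add(-1, 2)), -1))) = Mul(21, Mul(-1, Pow(Add(1, 1), -1))) = Mul(21, Mul(-1, Pow(2, -1))) = Mul(21, Mul(-1, Rational(1, 2))) = Mul(21, Rational(-1, 2)) = Rational(-21, 2)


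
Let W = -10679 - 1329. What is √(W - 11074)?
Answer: I*√23082 ≈ 151.93*I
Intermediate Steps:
W = -12008
√(W - 11074) = √(-12008 - 11074) = √(-23082) = I*√23082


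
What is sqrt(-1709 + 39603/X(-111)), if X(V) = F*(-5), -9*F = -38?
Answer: I*sqrt(129416030)/190 ≈ 59.874*I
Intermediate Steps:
F = 38/9 (F = -1/9*(-38) = 38/9 ≈ 4.2222)
X(V) = -190/9 (X(V) = (38/9)*(-5) = -190/9)
sqrt(-1709 + 39603/X(-111)) = sqrt(-1709 + 39603/(-190/9)) = sqrt(-1709 + 39603*(-9/190)) = sqrt(-1709 - 356427/190) = sqrt(-681137/190) = I*sqrt(129416030)/190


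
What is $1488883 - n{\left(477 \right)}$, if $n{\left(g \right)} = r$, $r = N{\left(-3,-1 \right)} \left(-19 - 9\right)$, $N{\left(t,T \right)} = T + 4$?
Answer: $1488967$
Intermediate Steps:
$N{\left(t,T \right)} = 4 + T$
$r = -84$ ($r = \left(4 - 1\right) \left(-19 - 9\right) = 3 \left(-28\right) = -84$)
$n{\left(g \right)} = -84$
$1488883 - n{\left(477 \right)} = 1488883 - -84 = 1488883 + 84 = 1488967$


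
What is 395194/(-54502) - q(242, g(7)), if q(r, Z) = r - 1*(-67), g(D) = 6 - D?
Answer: -8618156/27251 ≈ -316.25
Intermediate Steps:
q(r, Z) = 67 + r (q(r, Z) = r + 67 = 67 + r)
395194/(-54502) - q(242, g(7)) = 395194/(-54502) - (67 + 242) = 395194*(-1/54502) - 1*309 = -197597/27251 - 309 = -8618156/27251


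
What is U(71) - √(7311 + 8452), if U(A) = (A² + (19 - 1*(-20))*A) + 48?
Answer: 7858 - √15763 ≈ 7732.5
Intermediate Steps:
U(A) = 48 + A² + 39*A (U(A) = (A² + (19 + 20)*A) + 48 = (A² + 39*A) + 48 = 48 + A² + 39*A)
U(71) - √(7311 + 8452) = (48 + 71² + 39*71) - √(7311 + 8452) = (48 + 5041 + 2769) - √15763 = 7858 - √15763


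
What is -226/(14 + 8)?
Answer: -113/11 ≈ -10.273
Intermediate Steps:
-226/(14 + 8) = -226/22 = -226*1/22 = -113/11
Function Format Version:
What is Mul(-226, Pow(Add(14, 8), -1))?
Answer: Rational(-113, 11) ≈ -10.273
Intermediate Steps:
Mul(-226, Pow(Add(14, 8), -1)) = Mul(-226, Pow(22, -1)) = Mul(-226, Rational(1, 22)) = Rational(-113, 11)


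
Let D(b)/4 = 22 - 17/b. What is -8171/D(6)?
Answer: -24513/230 ≈ -106.58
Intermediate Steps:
D(b) = 88 - 68/b (D(b) = 4*(22 - 17/b) = 88 - 68/b)
-8171/D(6) = -8171/(88 - 68/6) = -8171/(88 - 68*1/6) = -8171/(88 - 34/3) = -8171/230/3 = -8171*3/230 = -24513/230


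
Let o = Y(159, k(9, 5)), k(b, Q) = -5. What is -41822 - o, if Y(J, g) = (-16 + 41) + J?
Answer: -42006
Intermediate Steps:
Y(J, g) = 25 + J
o = 184 (o = 25 + 159 = 184)
-41822 - o = -41822 - 1*184 = -41822 - 184 = -42006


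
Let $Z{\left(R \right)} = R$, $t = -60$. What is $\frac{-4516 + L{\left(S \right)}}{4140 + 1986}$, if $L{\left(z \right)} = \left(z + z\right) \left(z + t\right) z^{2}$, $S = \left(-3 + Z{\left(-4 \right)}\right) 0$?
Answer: $- \frac{2258}{3063} \approx -0.73719$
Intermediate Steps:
$S = 0$ ($S = \left(-3 - 4\right) 0 = \left(-7\right) 0 = 0$)
$L{\left(z \right)} = 2 z^{3} \left(-60 + z\right)$ ($L{\left(z \right)} = \left(z + z\right) \left(z - 60\right) z^{2} = 2 z \left(-60 + z\right) z^{2} = 2 z^{3} \left(-60 + z\right)$)
$\frac{-4516 + L{\left(S \right)}}{4140 + 1986} = \frac{-4516 + 2 \cdot 0^{3} \left(-60 + 0\right)}{4140 + 1986} = \frac{-4516 + 2 \cdot 0 \left(-60\right)}{6126} = \left(-4516 + 0\right) \frac{1}{6126} = \left(-4516\right) \frac{1}{6126} = - \frac{2258}{3063}$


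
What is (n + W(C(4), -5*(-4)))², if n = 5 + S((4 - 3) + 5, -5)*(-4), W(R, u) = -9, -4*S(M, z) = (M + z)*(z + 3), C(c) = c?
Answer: 36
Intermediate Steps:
S(M, z) = -(3 + z)*(M + z)/4 (S(M, z) = -(M + z)*(z + 3)/4 = -(M + z)*(3 + z)/4 = -(3 + z)*(M + z)/4)
n = 3 (n = 5 + (-3*((4 - 3) + 5)/4 - ¾*(-5) - ¼*(-5)² - ¼*((4 - 3) + 5)*(-5))*(-4) = 5 + (-3*(1 + 5)/4 + 15/4 - ¼*25 - ¼*(1 + 5)*(-5))*(-4) = 5 + (-¾*6 + 15/4 - 25/4 - ¼*6*(-5))*(-4) = 5 + (-9/2 + 15/4 - 25/4 + 15/2)*(-4) = 5 + (½)*(-4) = 5 - 2 = 3)
(n + W(C(4), -5*(-4)))² = (3 - 9)² = (-6)² = 36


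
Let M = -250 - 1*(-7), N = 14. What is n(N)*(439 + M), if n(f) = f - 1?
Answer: 2548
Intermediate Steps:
n(f) = -1 + f
M = -243 (M = -250 + 7 = -243)
n(N)*(439 + M) = (-1 + 14)*(439 - 243) = 13*196 = 2548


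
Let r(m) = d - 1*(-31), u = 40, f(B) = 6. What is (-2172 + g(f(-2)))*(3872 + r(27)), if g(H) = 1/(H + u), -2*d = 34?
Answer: -194127073/23 ≈ -8.4403e+6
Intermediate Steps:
d = -17 (d = -1/2*34 = -17)
g(H) = 1/(40 + H) (g(H) = 1/(H + 40) = 1/(40 + H))
r(m) = 14 (r(m) = -17 - 1*(-31) = -17 + 31 = 14)
(-2172 + g(f(-2)))*(3872 + r(27)) = (-2172 + 1/(40 + 6))*(3872 + 14) = (-2172 + 1/46)*3886 = -99911/46*3886 = -194127073/23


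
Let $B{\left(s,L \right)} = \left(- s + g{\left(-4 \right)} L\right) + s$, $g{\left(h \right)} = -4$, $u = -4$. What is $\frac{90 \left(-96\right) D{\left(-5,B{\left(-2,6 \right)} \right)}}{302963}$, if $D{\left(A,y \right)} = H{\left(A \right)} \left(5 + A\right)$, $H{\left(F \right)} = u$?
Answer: $0$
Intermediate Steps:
$H{\left(F \right)} = -4$
$B{\left(s,L \right)} = - 4 L$ ($B{\left(s,L \right)} = \left(- s - 4 L\right) + s = - 4 L$)
$D{\left(A,y \right)} = -20 - 4 A$ ($D{\left(A,y \right)} = - 4 \left(5 + A\right) = -20 - 4 A$)
$\frac{90 \left(-96\right) D{\left(-5,B{\left(-2,6 \right)} \right)}}{302963} = \frac{90 \left(-96\right) \left(-20 - -20\right)}{302963} = - 8640 \left(-20 + 20\right) \frac{1}{302963} = \left(-8640\right) 0 \cdot \frac{1}{302963} = 0 \cdot \frac{1}{302963} = 0$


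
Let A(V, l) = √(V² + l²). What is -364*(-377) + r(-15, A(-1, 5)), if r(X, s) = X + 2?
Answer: 137215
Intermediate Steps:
r(X, s) = 2 + X
-364*(-377) + r(-15, A(-1, 5)) = -364*(-377) + (2 - 15) = 137228 - 13 = 137215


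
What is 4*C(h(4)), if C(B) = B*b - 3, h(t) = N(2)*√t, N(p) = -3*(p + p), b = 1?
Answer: -108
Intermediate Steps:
N(p) = -6*p
h(t) = -12*√t (h(t) = (-6*2)*√t = -12*√t)
C(B) = -3 + B (C(B) = B*1 - 3 = B - 3 = -3 + B)
4*C(h(4)) = 4*(-3 - 12*√4) = 4*(-3 - 12*2) = 4*(-3 - 24) = 4*(-27) = -108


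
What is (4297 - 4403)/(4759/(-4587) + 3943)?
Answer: -243111/9040891 ≈ -0.026890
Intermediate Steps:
(4297 - 4403)/(4759/(-4587) + 3943) = -106/(4759*(-1/4587) + 3943) = -106/(-4759/4587 + 3943) = -106/18081782/4587 = -106*4587/18081782 = -243111/9040891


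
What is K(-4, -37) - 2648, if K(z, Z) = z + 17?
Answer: -2635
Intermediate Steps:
K(z, Z) = 17 + z
K(-4, -37) - 2648 = (17 - 4) - 2648 = 13 - 2648 = -2635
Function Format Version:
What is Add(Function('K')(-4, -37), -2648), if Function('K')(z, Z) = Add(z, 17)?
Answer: -2635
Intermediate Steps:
Function('K')(z, Z) = Add(17, z)
Add(Function('K')(-4, -37), -2648) = Add(Add(17, -4), -2648) = Add(13, -2648) = -2635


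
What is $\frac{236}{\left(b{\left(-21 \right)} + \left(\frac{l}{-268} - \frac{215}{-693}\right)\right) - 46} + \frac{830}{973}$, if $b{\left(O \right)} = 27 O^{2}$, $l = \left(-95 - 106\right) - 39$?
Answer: $\frac{116951085187}{133975793987} \approx 0.87293$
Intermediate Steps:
$l = -240$ ($l = -201 - 39 = -240$)
$\frac{236}{\left(b{\left(-21 \right)} + \left(\frac{l}{-268} - \frac{215}{-693}\right)\right) - 46} + \frac{830}{973} = \frac{236}{\left(27 \left(-21\right)^{2} - \left(- \frac{215}{693} - \frac{60}{67}\right)\right) - 46} + \frac{830}{973} = \frac{236}{\left(27 \cdot 441 - - \frac{55985}{46431}\right) - 46} + 830 \cdot \frac{1}{973} = \frac{236}{\left(11907 + \left(\frac{60}{67} + \frac{215}{693}\right)\right) - 46} + \frac{830}{973} = \frac{236}{\left(11907 + \frac{55985}{46431}\right) - 46} + \frac{830}{973} = \frac{236}{\frac{552909902}{46431} - 46} + \frac{830}{973} = \frac{236}{\frac{550774076}{46431}} + \frac{830}{973} = 236 \cdot \frac{46431}{550774076} + \frac{830}{973} = \frac{2739429}{137693519} + \frac{830}{973} = \frac{116951085187}{133975793987}$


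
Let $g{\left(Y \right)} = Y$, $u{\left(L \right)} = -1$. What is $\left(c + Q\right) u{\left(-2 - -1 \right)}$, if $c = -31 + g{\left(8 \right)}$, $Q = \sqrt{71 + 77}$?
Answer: $23 - 2 \sqrt{37} \approx 10.834$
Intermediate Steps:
$Q = 2 \sqrt{37}$ ($Q = \sqrt{148} = 2 \sqrt{37} \approx 12.166$)
$c = -23$ ($c = -31 + 8 = -23$)
$\left(c + Q\right) u{\left(-2 - -1 \right)} = \left(-23 + 2 \sqrt{37}\right) \left(-1\right) = 23 - 2 \sqrt{37}$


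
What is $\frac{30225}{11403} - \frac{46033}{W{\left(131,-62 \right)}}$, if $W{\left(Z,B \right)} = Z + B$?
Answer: $- \frac{58092086}{87423} \approx -664.49$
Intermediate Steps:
$W{\left(Z,B \right)} = B + Z$
$\frac{30225}{11403} - \frac{46033}{W{\left(131,-62 \right)}} = \frac{30225}{11403} - \frac{46033}{-62 + 131} = 30225 \cdot \frac{1}{11403} - \frac{46033}{69} = \frac{10075}{3801} - \frac{46033}{69} = - \frac{58092086}{87423}$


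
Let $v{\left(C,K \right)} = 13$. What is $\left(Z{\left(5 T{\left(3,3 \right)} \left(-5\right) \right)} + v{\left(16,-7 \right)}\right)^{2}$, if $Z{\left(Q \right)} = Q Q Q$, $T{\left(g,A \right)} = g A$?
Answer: $129746041734544$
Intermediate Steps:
$T{\left(g,A \right)} = A g$
$Z{\left(Q \right)} = Q^{3}$ ($Z{\left(Q \right)} = Q^{2} Q = Q^{3}$)
$\left(Z{\left(5 T{\left(3,3 \right)} \left(-5\right) \right)} + v{\left(16,-7 \right)}\right)^{2} = \left(\left(5 \cdot 3 \cdot 3 \left(-5\right)\right)^{3} + 13\right)^{2} = \left(\left(5 \cdot 9 \left(-5\right)\right)^{3} + 13\right)^{2} = \left(\left(45 \left(-5\right)\right)^{3} + 13\right)^{2} = \left(\left(-225\right)^{3} + 13\right)^{2} = \left(-11390625 + 13\right)^{2} = \left(-11390612\right)^{2} = 129746041734544$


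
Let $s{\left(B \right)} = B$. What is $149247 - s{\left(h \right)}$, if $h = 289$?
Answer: $148958$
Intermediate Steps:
$149247 - s{\left(h \right)} = 149247 - 289 = 148958$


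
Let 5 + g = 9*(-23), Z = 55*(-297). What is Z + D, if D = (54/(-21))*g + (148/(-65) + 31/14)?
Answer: -14368827/910 ≈ -15790.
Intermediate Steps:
Z = -16335
g = -212 (g = -5 + 9*(-23) = -5 - 207 = -212)
D = 496023/910 (D = (54/(-21))*(-212) + (148/(-65) + 31/14) = (54*(-1/21))*(-212) + (148*(-1/65) + 31*(1/14)) = -18/7*(-212) + (-148/65 + 31/14) = 3816/7 - 57/910 = 496023/910 ≈ 545.08)
Z + D = -16335 + 496023/910 = -14368827/910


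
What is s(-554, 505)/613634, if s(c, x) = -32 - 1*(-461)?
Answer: 429/613634 ≈ 0.00069911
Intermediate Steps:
s(c, x) = 429 (s(c, x) = -32 + 461 = 429)
s(-554, 505)/613634 = 429/613634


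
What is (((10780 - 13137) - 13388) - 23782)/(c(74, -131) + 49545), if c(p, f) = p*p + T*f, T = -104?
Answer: -39527/68645 ≈ -0.57582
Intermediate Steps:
c(p, f) = p**2 - 104*f (c(p, f) = p*p - 104*f = p**2 - 104*f)
(((10780 - 13137) - 13388) - 23782)/(c(74, -131) + 49545) = (((10780 - 13137) - 13388) - 23782)/((74**2 - 104*(-131)) + 49545) = ((-2357 - 13388) - 23782)/((5476 + 13624) + 49545) = (-15745 - 23782)/(19100 + 49545) = -39527/68645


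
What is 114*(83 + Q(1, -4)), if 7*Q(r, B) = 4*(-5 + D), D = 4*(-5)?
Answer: 54834/7 ≈ 7833.4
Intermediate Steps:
D = -20
Q(r, B) = -100/7 (Q(r, B) = (4*(-5 - 20))/7 = (4*(-25))/7 = (1/7)*(-100) = -100/7)
114*(83 + Q(1, -4)) = 114*(83 - 100/7) = 114*(481/7) = 54834/7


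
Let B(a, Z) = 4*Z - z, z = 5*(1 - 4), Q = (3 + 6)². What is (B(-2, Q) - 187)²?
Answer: 23104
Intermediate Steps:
Q = 81 (Q = 9² = 81)
z = -15 (z = 5*(-3) = -15)
B(a, Z) = 15 + 4*Z (B(a, Z) = 4*Z - 1*(-15) = 4*Z + 15 = 15 + 4*Z)
(B(-2, Q) - 187)² = ((15 + 4*81) - 187)² = ((15 + 324) - 187)² = (339 - 187)² = 152² = 23104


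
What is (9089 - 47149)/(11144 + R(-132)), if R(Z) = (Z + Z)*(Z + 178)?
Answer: 1903/50 ≈ 38.060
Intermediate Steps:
R(Z) = 2*Z*(178 + Z) (R(Z) = (2*Z)*(178 + Z) = 2*Z*(178 + Z))
(9089 - 47149)/(11144 + R(-132)) = (9089 - 47149)/(11144 + 2*(-132)*(178 - 132)) = -38060/(11144 + 2*(-132)*46) = -38060/(11144 - 12144) = -38060/(-1000) = -38060*(-1/1000) = 1903/50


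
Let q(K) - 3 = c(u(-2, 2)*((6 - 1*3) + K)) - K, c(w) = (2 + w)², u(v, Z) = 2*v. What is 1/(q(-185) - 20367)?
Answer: 1/512721 ≈ 1.9504e-6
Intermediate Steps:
q(K) = 3 + (-10 - 4*K)² - K (q(K) = 3 + ((2 + (2*(-2))*((6 - 1*3) + K))² - K) = 3 + ((2 - 4*((6 - 3) + K))² - K) = 3 + ((2 - 4*(3 + K))² - K) = 3 + ((2 + (-12 - 4*K))² - K) = 3 + ((-10 - 4*K)² - K) = 3 + (-10 - 4*K)² - K)
1/(q(-185) - 20367) = 1/((103 + 16*(-185)² + 79*(-185)) - 20367) = 1/((103 + 16*34225 - 14615) - 20367) = 1/((103 + 547600 - 14615) - 20367) = 1/(533088 - 20367) = 1/512721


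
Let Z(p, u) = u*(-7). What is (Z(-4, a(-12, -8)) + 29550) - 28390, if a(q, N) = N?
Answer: 1216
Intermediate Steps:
Z(p, u) = -7*u
(Z(-4, a(-12, -8)) + 29550) - 28390 = (-7*(-8) + 29550) - 28390 = (56 + 29550) - 28390 = 29606 - 28390 = 1216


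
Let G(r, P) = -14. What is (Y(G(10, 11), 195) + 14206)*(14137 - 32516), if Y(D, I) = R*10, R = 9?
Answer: -262746184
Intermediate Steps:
Y(D, I) = 90 (Y(D, I) = 9*10 = 90)
(Y(G(10, 11), 195) + 14206)*(14137 - 32516) = (90 + 14206)*(14137 - 32516) = 14296*(-18379) = -262746184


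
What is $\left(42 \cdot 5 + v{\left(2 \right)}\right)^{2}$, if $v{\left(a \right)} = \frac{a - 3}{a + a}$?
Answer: $\frac{703921}{16} \approx 43995.0$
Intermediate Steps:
$v{\left(a \right)} = \frac{-3 + a}{2 a}$
$\left(42 \cdot 5 + v{\left(2 \right)}\right)^{2} = \left(42 \cdot 5 + \frac{-3 + 2}{2 \cdot 2}\right)^{2} = \left(210 + \frac{1}{2} \cdot \frac{1}{2} \left(-1\right)\right)^{2} = \left(210 - \frac{1}{4}\right)^{2} = \left(\frac{839}{4}\right)^{2} = \frac{703921}{16}$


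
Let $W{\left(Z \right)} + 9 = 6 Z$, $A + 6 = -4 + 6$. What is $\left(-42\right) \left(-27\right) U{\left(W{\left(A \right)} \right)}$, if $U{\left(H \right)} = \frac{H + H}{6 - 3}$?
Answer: $-24948$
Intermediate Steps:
$A = -4$ ($A = -6 + \left(-4 + 6\right) = -6 + 2 = -4$)
$W{\left(Z \right)} = -9 + 6 Z$
$U{\left(H \right)} = \frac{2 H}{3}$
$\left(-42\right) \left(-27\right) U{\left(W{\left(A \right)} \right)} = \left(-42\right) \left(-27\right) \frac{2 \left(-9 + 6 \left(-4\right)\right)}{3} = 1134 \frac{2 \left(-9 - 24\right)}{3} = 1134 \cdot \frac{2}{3} \left(-33\right) = 1134 \left(-22\right) = -24948$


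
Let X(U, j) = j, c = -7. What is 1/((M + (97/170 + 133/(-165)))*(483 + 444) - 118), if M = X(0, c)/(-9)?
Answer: 1870/719421 ≈ 0.0025993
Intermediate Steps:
M = 7/9 (M = -7/(-9) = -7*(-1/9) = 7/9 ≈ 0.77778)
1/((M + (97/170 + 133/(-165)))*(483 + 444) - 118) = 1/((7/9 + (97/170 + 133/(-165)))*(483 + 444) - 118) = 1/((7/9 + (97*(1/170) + 133*(-1/165)))*927 - 118) = 1/((7/9 + (97/170 - 133/165))*927 - 118) = 1/((7/9 - 1321/5610)*927 - 118) = 1/((9127/16830)*927 - 118) = 1/(940081/1870 - 118) = 1/(719421/1870) = 1870/719421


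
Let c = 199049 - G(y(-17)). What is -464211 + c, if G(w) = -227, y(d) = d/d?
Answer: -264935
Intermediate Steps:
y(d) = 1
c = 199276 (c = 199049 - 1*(-227) = 199049 + 227 = 199276)
-464211 + c = -464211 + 199276 = -264935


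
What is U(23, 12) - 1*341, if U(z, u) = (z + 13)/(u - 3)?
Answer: -337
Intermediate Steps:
U(z, u) = (13 + z)/(-3 + u)
U(23, 12) - 1*341 = (13 + 23)/(-3 + 12) - 1*341 = 36/9 - 341 = (1/9)*36 - 341 = 4 - 341 = -337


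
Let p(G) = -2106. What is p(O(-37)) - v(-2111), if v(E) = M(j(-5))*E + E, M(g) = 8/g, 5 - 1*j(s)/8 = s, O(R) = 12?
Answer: 2161/10 ≈ 216.10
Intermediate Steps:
j(s) = 40 - 8*s
v(E) = 11*E/10 (v(E) = (8/(40 - 8*(-5)))*E + E = (8/(40 + 40))*E + E = (8/80)*E + E = (8*(1/80))*E + E = E/10 + E = 11*E/10)
p(O(-37)) - v(-2111) = -2106 - 11*(-2111)/10 = -2106 - 1*(-23221/10) = -2106 + 23221/10 = 2161/10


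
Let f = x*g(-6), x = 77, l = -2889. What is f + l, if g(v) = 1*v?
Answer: -3351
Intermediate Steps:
g(v) = v
f = -462 (f = 77*(-6) = -462)
f + l = -462 - 2889 = -3351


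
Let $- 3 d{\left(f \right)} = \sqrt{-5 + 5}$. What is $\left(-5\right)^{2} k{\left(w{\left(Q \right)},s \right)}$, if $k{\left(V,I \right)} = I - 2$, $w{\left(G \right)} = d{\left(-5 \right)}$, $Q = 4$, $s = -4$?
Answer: $-150$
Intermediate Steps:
$d{\left(f \right)} = 0$ ($d{\left(f \right)} = - \frac{\sqrt{-5 + 5}}{3} = - \frac{\sqrt{0}}{3} = \left(- \frac{1}{3}\right) 0 = 0$)
$w{\left(G \right)} = 0$
$k{\left(V,I \right)} = -2 + I$
$\left(-5\right)^{2} k{\left(w{\left(Q \right)},s \right)} = \left(-5\right)^{2} \left(-2 - 4\right) = 25 \left(-6\right) = -150$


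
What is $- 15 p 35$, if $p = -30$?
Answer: $15750$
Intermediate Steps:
$- 15 p 35 = \left(-15\right) \left(-30\right) 35 = 450 \cdot 35 = 15750$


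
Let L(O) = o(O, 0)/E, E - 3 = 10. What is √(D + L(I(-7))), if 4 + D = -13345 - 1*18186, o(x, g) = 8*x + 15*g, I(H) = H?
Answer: I*√5330143/13 ≈ 177.59*I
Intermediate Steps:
E = 13 (E = 3 + 10 = 13)
D = -31535 (D = -4 + (-13345 - 1*18186) = -4 + (-13345 - 18186) = -4 - 31531 = -31535)
L(O) = 8*O/13 (L(O) = (8*O + 15*0)/13 = (8*O + 0)*(1/13) = (8*O)*(1/13) = 8*O/13)
√(D + L(I(-7))) = √(-31535 + (8/13)*(-7)) = √(-31535 - 56/13) = √(-410011/13) = I*√5330143/13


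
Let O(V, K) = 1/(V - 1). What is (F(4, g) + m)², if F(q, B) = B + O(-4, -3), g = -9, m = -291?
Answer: 2253001/25 ≈ 90120.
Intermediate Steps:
O(V, K) = 1/(-1 + V)
F(q, B) = -⅕ + B (F(q, B) = B + 1/(-1 - 4) = B + 1/(-5) = B - ⅕ = -⅕ + B)
(F(4, g) + m)² = ((-⅕ - 9) - 291)² = (-46/5 - 291)² = (-1501/5)² = 2253001/25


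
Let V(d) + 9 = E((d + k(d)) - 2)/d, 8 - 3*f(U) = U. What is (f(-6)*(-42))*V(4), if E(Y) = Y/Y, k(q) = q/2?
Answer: 1715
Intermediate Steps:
f(U) = 8/3 - U/3
k(q) = q/2 (k(q) = q*(½) = q/2)
E(Y) = 1
V(d) = -9 + 1/d
(f(-6)*(-42))*V(4) = ((8/3 - ⅓*(-6))*(-42))*(-9 + 1/4) = ((8/3 + 2)*(-42))*(-9 + ¼) = ((14/3)*(-42))*(-35/4) = -196*(-35/4) = 1715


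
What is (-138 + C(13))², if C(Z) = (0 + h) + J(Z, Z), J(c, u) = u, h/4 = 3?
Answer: 12769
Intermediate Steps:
h = 12 (h = 4*3 = 12)
C(Z) = 12 + Z (C(Z) = (0 + 12) + Z = 12 + Z)
(-138 + C(13))² = (-138 + (12 + 13))² = (-138 + 25)² = (-113)² = 12769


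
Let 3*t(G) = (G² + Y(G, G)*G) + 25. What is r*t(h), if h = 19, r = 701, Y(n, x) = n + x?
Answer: 776708/3 ≈ 2.5890e+5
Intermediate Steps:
t(G) = 25/3 + G² (t(G) = ((G² + (G + G)*G) + 25)/3 = ((G² + (2*G)*G) + 25)/3 = ((G² + 2*G²) + 25)/3 = (3*G² + 25)/3 = (25 + 3*G²)/3 = 25/3 + G²)
r*t(h) = 701*(25/3 + 19²) = 701*(25/3 + 361) = 701*(1108/3) = 776708/3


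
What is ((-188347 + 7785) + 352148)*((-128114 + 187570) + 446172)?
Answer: 86758686008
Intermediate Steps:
((-188347 + 7785) + 352148)*((-128114 + 187570) + 446172) = (-180562 + 352148)*(59456 + 446172) = 171586*505628 = 86758686008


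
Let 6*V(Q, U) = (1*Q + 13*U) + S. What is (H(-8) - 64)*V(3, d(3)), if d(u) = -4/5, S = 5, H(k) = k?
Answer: 144/5 ≈ 28.800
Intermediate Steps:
d(u) = -4/5 (d(u) = -4*1/5 = -4/5)
V(Q, U) = 5/6 + Q/6 + 13*U/6 (V(Q, U) = ((1*Q + 13*U) + 5)/6 = ((Q + 13*U) + 5)/6 = (5 + Q + 13*U)/6 = 5/6 + Q/6 + 13*U/6)
(H(-8) - 64)*V(3, d(3)) = (-8 - 64)*(5/6 + (1/6)*3 + (13/6)*(-4/5)) = -72*(5/6 + 1/2 - 26/15) = -72*(-2/5) = 144/5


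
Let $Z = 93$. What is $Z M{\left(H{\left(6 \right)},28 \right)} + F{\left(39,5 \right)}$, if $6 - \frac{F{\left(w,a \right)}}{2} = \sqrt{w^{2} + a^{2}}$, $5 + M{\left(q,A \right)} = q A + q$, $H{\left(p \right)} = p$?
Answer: $15729 - 2 \sqrt{1546} \approx 15650.0$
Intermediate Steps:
$M{\left(q,A \right)} = -5 + q + A q$ ($M{\left(q,A \right)} = -5 + \left(q A + q\right) = -5 + \left(A q + q\right) = -5 + \left(q + A q\right) = -5 + q + A q$)
$F{\left(w,a \right)} = 12 - 2 \sqrt{a^{2} + w^{2}}$ ($F{\left(w,a \right)} = 12 - 2 \sqrt{w^{2} + a^{2}} = 12 - 2 \sqrt{a^{2} + w^{2}}$)
$Z M{\left(H{\left(6 \right)},28 \right)} + F{\left(39,5 \right)} = 93 \left(-5 + 6 + 28 \cdot 6\right) + \left(12 - 2 \sqrt{5^{2} + 39^{2}}\right) = 93 \left(-5 + 6 + 168\right) + \left(12 - 2 \sqrt{25 + 1521}\right) = 93 \cdot 169 + \left(12 - 2 \sqrt{1546}\right) = 15717 + \left(12 - 2 \sqrt{1546}\right) = 15729 - 2 \sqrt{1546}$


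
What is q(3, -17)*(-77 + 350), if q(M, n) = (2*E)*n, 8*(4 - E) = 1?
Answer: -143871/4 ≈ -35968.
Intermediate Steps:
E = 31/8 (E = 4 - ⅛*1 = 4 - ⅛ = 31/8 ≈ 3.8750)
q(M, n) = 31*n/4 (q(M, n) = (2*(31/8))*n = 31*n/4)
q(3, -17)*(-77 + 350) = ((31/4)*(-17))*(-77 + 350) = -527/4*273 = -143871/4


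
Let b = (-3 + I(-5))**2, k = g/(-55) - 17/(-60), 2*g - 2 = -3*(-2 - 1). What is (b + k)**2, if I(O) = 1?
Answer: 63001/3600 ≈ 17.500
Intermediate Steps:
g = 11/2 (g = 1 + (-3*(-2 - 1))/2 = 1 + (-3*(-3))/2 = 1 + (1/2)*9 = 1 + 9/2 = 11/2 ≈ 5.5000)
k = 11/60 (k = (11/2)/(-55) - 17/(-60) = (11/2)*(-1/55) - 17*(-1/60) = -1/10 + 17/60 = 11/60 ≈ 0.18333)
b = 4 (b = (-3 + 1)**2 = (-2)**2 = 4)
(b + k)**2 = (4 + 11/60)**2 = (251/60)**2 = 63001/3600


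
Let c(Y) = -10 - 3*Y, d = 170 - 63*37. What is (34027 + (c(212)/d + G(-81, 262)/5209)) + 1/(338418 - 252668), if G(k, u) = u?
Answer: 32845159227410899/965257651750 ≈ 34027.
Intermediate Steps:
d = -2161 (d = 170 - 2331 = -2161)
(34027 + (c(212)/d + G(-81, 262)/5209)) + 1/(338418 - 252668) = (34027 + ((-10 - 3*212)/(-2161) + 262/5209)) + 1/(338418 - 252668) = (34027 + ((-10 - 636)*(-1/2161) + 262*(1/5209))) + 1/85750 = (34027 + (-646*(-1/2161) + 262/5209)) + 1/85750 = (34027 + (646/2161 + 262/5209)) + 1/85750 = (34027 + 3931196/11256649) + 1/85750 = 383033926719/11256649 + 1/85750 = 32845159227410899/965257651750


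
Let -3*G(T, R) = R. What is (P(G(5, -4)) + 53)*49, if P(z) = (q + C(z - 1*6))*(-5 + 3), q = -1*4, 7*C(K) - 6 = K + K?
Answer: 9107/3 ≈ 3035.7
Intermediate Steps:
G(T, R) = -R/3
C(K) = 6/7 + 2*K/7 (C(K) = 6/7 + (K + K)/7 = 6/7 + (2*K)/7 = 6/7 + 2*K/7)
q = -4
P(z) = 68/7 - 4*z/7 (P(z) = (-4 + (6/7 + 2*(z - 1*6)/7))*(-5 + 3) = (-4 + (6/7 + 2*(z - 6)/7))*(-2) = (-4 + (6/7 + 2*(-6 + z)/7))*(-2) = (-4 + (6/7 + (-12/7 + 2*z/7)))*(-2) = (-4 + (-6/7 + 2*z/7))*(-2) = (-34/7 + 2*z/7)*(-2) = 68/7 - 4*z/7)
(P(G(5, -4)) + 53)*49 = ((68/7 - (-4)*(-4)/21) + 53)*49 = ((68/7 - 4/7*4/3) + 53)*49 = ((68/7 - 16/21) + 53)*49 = (188/21 + 53)*49 = (1301/21)*49 = 9107/3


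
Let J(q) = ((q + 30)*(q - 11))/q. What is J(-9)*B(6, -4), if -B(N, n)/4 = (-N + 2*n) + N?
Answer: 4480/3 ≈ 1493.3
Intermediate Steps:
B(N, n) = -8*n (B(N, n) = -4*((-N + 2*n) + N) = -8*n)
J(q) = (-11 + q)*(30 + q)/q (J(q) = ((30 + q)*(-11 + q))/q = ((-11 + q)*(30 + q))/q = (-11 + q)*(30 + q)/q)
J(-9)*B(6, -4) = (19 - 9 - 330/(-9))*(-8*(-4)) = (19 - 9 - 330*(-⅑))*32 = (19 - 9 + 110/3)*32 = (140/3)*32 = 4480/3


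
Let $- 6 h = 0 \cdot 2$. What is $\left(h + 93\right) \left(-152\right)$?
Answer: $-14136$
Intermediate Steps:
$h = 0$ ($h = - \frac{0 \cdot 2}{6} = \left(- \frac{1}{6}\right) 0 = 0$)
$\left(h + 93\right) \left(-152\right) = \left(0 + 93\right) \left(-152\right) = 93 \left(-152\right) = -14136$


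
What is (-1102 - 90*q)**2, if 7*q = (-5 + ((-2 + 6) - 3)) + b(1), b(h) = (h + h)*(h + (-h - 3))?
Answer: 46430596/49 ≈ 9.4756e+5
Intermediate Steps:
b(h) = -6*h (b(h) = (2*h)*(h + (-3 - h)) = (2*h)*(-3) = -6*h)
q = -10/7 (q = ((-5 + ((-2 + 6) - 3)) - 6*1)/7 = ((-5 + (4 - 3)) - 6)/7 = ((-5 + 1) - 6)/7 = (-4 - 6)/7 = (1/7)*(-10) = -10/7 ≈ -1.4286)
(-1102 - 90*q)**2 = (-1102 - 90*(-10/7))**2 = (-1102 + 900/7)**2 = (-6814/7)**2 = 46430596/49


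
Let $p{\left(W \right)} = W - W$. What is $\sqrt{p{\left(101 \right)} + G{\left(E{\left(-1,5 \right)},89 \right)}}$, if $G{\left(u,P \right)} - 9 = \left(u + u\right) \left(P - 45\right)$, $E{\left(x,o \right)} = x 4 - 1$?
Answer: $i \sqrt{431} \approx 20.761 i$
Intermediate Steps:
$E{\left(x,o \right)} = -1 + 4 x$ ($E{\left(x,o \right)} = 4 x - 1 = -1 + 4 x$)
$G{\left(u,P \right)} = 9 + 2 u \left(-45 + P\right)$ ($G{\left(u,P \right)} = 9 + \left(u + u\right) \left(P - 45\right) = 9 + 2 u \left(-45 + P\right)$)
$p{\left(W \right)} = 0$
$\sqrt{p{\left(101 \right)} + G{\left(E{\left(-1,5 \right)},89 \right)}} = \sqrt{0 + \left(9 - 90 \left(-1 + 4 \left(-1\right)\right) + 2 \cdot 89 \left(-1 + 4 \left(-1\right)\right)\right)} = \sqrt{0 + \left(9 - 90 \left(-1 - 4\right) + 2 \cdot 89 \left(-1 - 4\right)\right)} = \sqrt{0 + \left(9 - -450 + 2 \cdot 89 \left(-5\right)\right)} = \sqrt{0 + \left(9 + 450 - 890\right)} = \sqrt{0 - 431} = \sqrt{-431} = i \sqrt{431}$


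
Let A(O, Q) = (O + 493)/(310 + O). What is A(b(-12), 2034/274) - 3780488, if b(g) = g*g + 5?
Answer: -578414450/153 ≈ -3.7805e+6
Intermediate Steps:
b(g) = 5 + g² (b(g) = g² + 5 = 5 + g²)
A(O, Q) = (493 + O)/(310 + O)
A(b(-12), 2034/274) - 3780488 = (493 + (5 + (-12)²))/(310 + (5 + (-12)²)) - 3780488 = (493 + (5 + 144))/(310 + (5 + 144)) - 3780488 = (493 + 149)/(310 + 149) - 3780488 = 642/459 - 3780488 = (1/459)*642 - 3780488 = 214/153 - 3780488 = -578414450/153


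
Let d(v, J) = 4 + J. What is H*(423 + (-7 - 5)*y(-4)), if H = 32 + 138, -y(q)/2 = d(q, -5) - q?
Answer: 84150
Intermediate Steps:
y(q) = 2 + 2*q (y(q) = -2*((4 - 5) - q) = -2*(-1 - q) = 2 + 2*q)
H = 170
H*(423 + (-7 - 5)*y(-4)) = 170*(423 + (-7 - 5)*(2 + 2*(-4))) = 170*(423 - 12*(2 - 8)) = 170*(423 - 12*(-6)) = 170*(423 + 72) = 170*495 = 84150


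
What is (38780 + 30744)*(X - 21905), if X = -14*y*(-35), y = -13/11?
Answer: -17195023300/11 ≈ -1.5632e+9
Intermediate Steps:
y = -13/11 (y = -13*1/11 = -13/11 ≈ -1.1818)
X = -6370/11 (X = -14*(-13/11)*(-35) = (182/11)*(-35) = -6370/11 ≈ -579.09)
(38780 + 30744)*(X - 21905) = (38780 + 30744)*(-6370/11 - 21905) = 69524*(-247325/11) = -17195023300/11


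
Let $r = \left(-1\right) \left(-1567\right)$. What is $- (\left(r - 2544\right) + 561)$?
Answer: $416$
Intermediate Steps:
$r = 1567$
$- (\left(r - 2544\right) + 561) = - (\left(1567 - 2544\right) + 561) = - (-977 + 561) = \left(-1\right) \left(-416\right) = 416$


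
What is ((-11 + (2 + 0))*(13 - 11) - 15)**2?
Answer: 1089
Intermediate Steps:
((-11 + (2 + 0))*(13 - 11) - 15)**2 = ((-11 + 2)*2 - 15)**2 = (-9*2 - 15)**2 = (-18 - 15)**2 = (-33)**2 = 1089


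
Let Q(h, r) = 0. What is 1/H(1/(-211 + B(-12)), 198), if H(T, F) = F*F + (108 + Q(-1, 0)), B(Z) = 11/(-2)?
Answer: 1/39312 ≈ 2.5438e-5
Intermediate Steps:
B(Z) = -11/2 (B(Z) = 11*(-1/2) = -11/2)
H(T, F) = 108 + F**2 (H(T, F) = F*F + (108 + 0) = F**2 + 108 = 108 + F**2)
1/H(1/(-211 + B(-12)), 198) = 1/(108 + 198**2) = 1/(108 + 39204) = 1/39312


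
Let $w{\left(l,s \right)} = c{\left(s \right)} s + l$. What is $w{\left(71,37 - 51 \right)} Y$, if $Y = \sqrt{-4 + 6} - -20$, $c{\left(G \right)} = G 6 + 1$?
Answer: $24660 + 1233 \sqrt{2} \approx 26404.0$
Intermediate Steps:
$c{\left(G \right)} = 1 + 6 G$ ($c{\left(G \right)} = 6 G + 1 = 1 + 6 G$)
$w{\left(l,s \right)} = l + s \left(1 + 6 s\right)$ ($w{\left(l,s \right)} = \left(1 + 6 s\right) s + l = s \left(1 + 6 s\right) + l = l + s \left(1 + 6 s\right)$)
$Y = 20 + \sqrt{2}$ ($Y = \sqrt{2} + 20 = 20 + \sqrt{2} \approx 21.414$)
$w{\left(71,37 - 51 \right)} Y = \left(71 + \left(37 - 51\right) \left(1 + 6 \left(37 - 51\right)\right)\right) \left(20 + \sqrt{2}\right) = \left(71 - 14 \left(1 + 6 \left(-14\right)\right)\right) \left(20 + \sqrt{2}\right) = \left(71 - 14 \left(1 - 84\right)\right) \left(20 + \sqrt{2}\right) = \left(71 - -1162\right) \left(20 + \sqrt{2}\right) = \left(71 + 1162\right) \left(20 + \sqrt{2}\right) = 1233 \left(20 + \sqrt{2}\right) = 24660 + 1233 \sqrt{2}$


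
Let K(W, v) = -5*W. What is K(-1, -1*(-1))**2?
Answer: 25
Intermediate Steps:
K(-1, -1*(-1))**2 = (-5*(-1))**2 = 5**2 = 25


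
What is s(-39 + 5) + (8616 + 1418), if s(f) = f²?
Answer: 11190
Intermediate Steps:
s(-39 + 5) + (8616 + 1418) = (-39 + 5)² + (8616 + 1418) = (-34)² + 10034 = 1156 + 10034 = 11190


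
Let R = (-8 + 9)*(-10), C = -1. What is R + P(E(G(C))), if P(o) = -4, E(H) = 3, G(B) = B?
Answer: -14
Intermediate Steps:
R = -10 (R = 1*(-10) = -10)
R + P(E(G(C))) = -10 - 4 = -14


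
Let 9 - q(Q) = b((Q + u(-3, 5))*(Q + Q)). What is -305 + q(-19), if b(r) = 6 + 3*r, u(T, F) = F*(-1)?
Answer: -3038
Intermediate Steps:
u(T, F) = -F
q(Q) = 3 - 6*Q*(-5 + Q) (q(Q) = 9 - (6 + 3*((Q - 1*5)*(Q + Q))) = 9 - (6 + 3*((Q - 5)*(2*Q))) = 9 - (6 + 3*((-5 + Q)*(2*Q))) = 9 - (6 + 3*(2*Q*(-5 + Q))) = 9 - (6 + 6*Q*(-5 + Q)) = 9 + (-6 - 6*Q*(-5 + Q)) = 3 - 6*Q*(-5 + Q))
-305 + q(-19) = -305 + (3 - 6*(-19)*(-5 - 19)) = -305 + (3 - 6*(-19)*(-24)) = -305 + (3 - 2736) = -305 - 2733 = -3038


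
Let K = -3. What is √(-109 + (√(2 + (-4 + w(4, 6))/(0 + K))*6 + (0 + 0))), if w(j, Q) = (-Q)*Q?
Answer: √(-109 + 2*√138) ≈ 9.2469*I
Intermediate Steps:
w(j, Q) = -Q²
√(-109 + (√(2 + (-4 + w(4, 6))/(0 + K))*6 + (0 + 0))) = √(-109 + (√(2 + (-4 - 1*6²)/(0 - 3))*6 + (0 + 0))) = √(-109 + (√(2 + (-4 - 1*36)/(-3))*6 + 0)) = √(-109 + (√(2 + (-4 - 36)*(-⅓))*6 + 0)) = √(-109 + (√(2 - 40*(-⅓))*6 + 0)) = √(-109 + (√(2 + 40/3)*6 + 0)) = √(-109 + (√(46/3)*6 + 0)) = √(-109 + ((√138/3)*6 + 0)) = √(-109 + (2*√138 + 0)) = √(-109 + 2*√138)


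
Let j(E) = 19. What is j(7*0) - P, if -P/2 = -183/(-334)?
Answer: 3356/167 ≈ 20.096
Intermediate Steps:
P = -183/167 (P = -(-366)/(-334) = -(-366)*(-1)/334 = -2*183/334 = -183/167 ≈ -1.0958)
j(7*0) - P = 19 - 1*(-183/167) = 19 + 183/167 = 3356/167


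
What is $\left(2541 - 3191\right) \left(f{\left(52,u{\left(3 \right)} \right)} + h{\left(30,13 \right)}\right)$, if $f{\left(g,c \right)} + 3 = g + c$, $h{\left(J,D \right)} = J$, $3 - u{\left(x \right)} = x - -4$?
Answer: $-48750$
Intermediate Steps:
$u{\left(x \right)} = -1 - x$ ($u{\left(x \right)} = 3 - \left(x - -4\right) = 3 - \left(x + 4\right) = 3 - \left(4 + x\right) = -1 - x$)
$f{\left(g,c \right)} = -3 + c + g$ ($f{\left(g,c \right)} = -3 + \left(g + c\right) = -3 + \left(c + g\right) = -3 + c + g$)
$\left(2541 - 3191\right) \left(f{\left(52,u{\left(3 \right)} \right)} + h{\left(30,13 \right)}\right) = \left(2541 - 3191\right) \left(\left(-3 - 4 + 52\right) + 30\right) = - 650 \left(\left(-3 - 4 + 52\right) + 30\right) = - 650 \left(45 + 30\right) = \left(-650\right) 75 = -48750$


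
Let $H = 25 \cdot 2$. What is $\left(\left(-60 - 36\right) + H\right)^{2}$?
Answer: $2116$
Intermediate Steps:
$H = 50$
$\left(\left(-60 - 36\right) + H\right)^{2} = \left(\left(-60 - 36\right) + 50\right)^{2} = \left(-96 + 50\right)^{2} = \left(-46\right)^{2} = 2116$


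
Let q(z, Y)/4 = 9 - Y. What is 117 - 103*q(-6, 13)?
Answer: 1765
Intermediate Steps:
q(z, Y) = 36 - 4*Y (q(z, Y) = 4*(9 - Y) = 36 - 4*Y)
117 - 103*q(-6, 13) = 117 - 103*(36 - 4*13) = 117 - 103*(36 - 52) = 117 - 103*(-16) = 117 + 1648 = 1765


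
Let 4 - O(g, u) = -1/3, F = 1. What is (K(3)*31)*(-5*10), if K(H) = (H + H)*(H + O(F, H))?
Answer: -68200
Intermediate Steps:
O(g, u) = 13/3 (O(g, u) = 4 - (-1)/3 = 4 - 1*(-⅓) = 4 + ⅓ = 13/3)
K(H) = 2*H*(13/3 + H) (K(H) = (H + H)*(H + 13/3) = (2*H)*(13/3 + H) = 2*H*(13/3 + H))
(K(3)*31)*(-5*10) = (((⅔)*3*(13 + 3*3))*31)*(-5*10) = (((⅔)*3*(13 + 9))*31)*(-50) = (((⅔)*3*22)*31)*(-50) = (44*31)*(-50) = 1364*(-50) = -68200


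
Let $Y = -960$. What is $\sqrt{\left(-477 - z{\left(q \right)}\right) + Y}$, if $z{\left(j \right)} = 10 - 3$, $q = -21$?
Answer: $38 i \approx 38.0 i$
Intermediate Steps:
$z{\left(j \right)} = 7$
$\sqrt{\left(-477 - z{\left(q \right)}\right) + Y} = \sqrt{\left(-477 - 7\right) - 960} = \sqrt{-484 - 960} = \sqrt{-1444} = 38 i$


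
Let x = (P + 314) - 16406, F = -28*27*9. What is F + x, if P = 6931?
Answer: -15965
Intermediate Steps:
F = -6804 (F = -756*9 = -6804)
x = -9161 (x = (6931 + 314) - 16406 = 7245 - 16406 = -9161)
F + x = -6804 - 9161 = -15965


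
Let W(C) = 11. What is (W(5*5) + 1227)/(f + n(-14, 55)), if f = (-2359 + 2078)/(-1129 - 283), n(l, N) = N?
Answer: 1748056/77941 ≈ 22.428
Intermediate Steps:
f = 281/1412 (f = -281/(-1412) = -281*(-1/1412) = 281/1412 ≈ 0.19901)
(W(5*5) + 1227)/(f + n(-14, 55)) = (11 + 1227)/(281/1412 + 55) = 1238/(77941/1412) = 1238*(1412/77941) = 1748056/77941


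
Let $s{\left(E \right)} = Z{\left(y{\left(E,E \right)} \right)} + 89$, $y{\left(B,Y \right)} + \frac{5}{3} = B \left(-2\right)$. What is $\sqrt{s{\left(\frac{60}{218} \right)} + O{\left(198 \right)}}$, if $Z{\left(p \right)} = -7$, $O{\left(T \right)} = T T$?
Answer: $\sqrt{39286} \approx 198.21$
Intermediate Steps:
$O{\left(T \right)} = T^{2}$
$y{\left(B,Y \right)} = - \frac{5}{3} - 2 B$ ($y{\left(B,Y \right)} = - \frac{5}{3} + B \left(-2\right) = - \frac{5}{3} - 2 B$)
$s{\left(E \right)} = 82$ ($s{\left(E \right)} = -7 + 89 = 82$)
$\sqrt{s{\left(\frac{60}{218} \right)} + O{\left(198 \right)}} = \sqrt{82 + 198^{2}} = \sqrt{82 + 39204} = \sqrt{39286}$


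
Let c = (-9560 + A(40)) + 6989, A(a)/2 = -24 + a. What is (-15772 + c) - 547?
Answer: -18858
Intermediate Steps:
A(a) = -48 + 2*a (A(a) = 2*(-24 + a) = -48 + 2*a)
c = -2539 (c = (-9560 + (-48 + 2*40)) + 6989 = (-9560 + (-48 + 80)) + 6989 = (-9560 + 32) + 6989 = -9528 + 6989 = -2539)
(-15772 + c) - 547 = (-15772 - 2539) - 547 = -18311 - 547 = -18858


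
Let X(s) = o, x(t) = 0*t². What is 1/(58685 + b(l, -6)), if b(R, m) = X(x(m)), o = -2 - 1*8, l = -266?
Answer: 1/58675 ≈ 1.7043e-5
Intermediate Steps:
x(t) = 0
o = -10 (o = -2 - 8 = -10)
X(s) = -10
b(R, m) = -10
1/(58685 + b(l, -6)) = 1/(58685 - 10) = 1/58675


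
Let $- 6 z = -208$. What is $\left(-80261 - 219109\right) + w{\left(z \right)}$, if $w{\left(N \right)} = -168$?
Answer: $-299538$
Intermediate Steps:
$z = \frac{104}{3}$ ($z = \left(- \frac{1}{6}\right) \left(-208\right) = \frac{104}{3} \approx 34.667$)
$\left(-80261 - 219109\right) + w{\left(z \right)} = \left(-80261 - 219109\right) - 168 = -299370 - 168 = -299538$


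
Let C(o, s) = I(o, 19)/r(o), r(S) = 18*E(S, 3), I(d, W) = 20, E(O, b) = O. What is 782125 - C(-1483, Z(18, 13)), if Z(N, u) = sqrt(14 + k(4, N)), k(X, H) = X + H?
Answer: 10439022385/13347 ≈ 7.8213e+5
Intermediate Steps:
k(X, H) = H + X
r(S) = 18*S
Z(N, u) = sqrt(18 + N) (Z(N, u) = sqrt(14 + (N + 4)) = sqrt(14 + (4 + N)) = sqrt(18 + N))
C(o, s) = 10/(9*o) (C(o, s) = 20/((18*o)) = 20*(1/(18*o)) = 10/(9*o))
782125 - C(-1483, Z(18, 13)) = 782125 - 10/(9*(-1483)) = 782125 - 10*(-1)/(9*1483) = 782125 - 1*(-10/13347) = 782125 + 10/13347 = 10439022385/13347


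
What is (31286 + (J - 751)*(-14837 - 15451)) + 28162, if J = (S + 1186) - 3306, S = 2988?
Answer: -3484248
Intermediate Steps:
J = 868 (J = (2988 + 1186) - 3306 = 4174 - 3306 = 868)
(31286 + (J - 751)*(-14837 - 15451)) + 28162 = (31286 + (868 - 751)*(-14837 - 15451)) + 28162 = (31286 + 117*(-30288)) + 28162 = (31286 - 3543696) + 28162 = -3512410 + 28162 = -3484248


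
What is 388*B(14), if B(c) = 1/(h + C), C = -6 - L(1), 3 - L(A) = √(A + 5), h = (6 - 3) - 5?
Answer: -4268/115 - 388*√6/115 ≈ -45.377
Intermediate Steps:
h = -2 (h = 3 - 5 = -2)
L(A) = 3 - √(5 + A) (L(A) = 3 - √(A + 5) = 3 - √(5 + A))
C = -9 + √6 (C = -6 - (3 - √(5 + 1)) = -6 - (3 - √6) = -6 + (-3 + √6) = -9 + √6 ≈ -6.5505)
B(c) = 1/(-11 + √6) (B(c) = 1/(-2 + (-9 + √6)) = 1/(-11 + √6))
388*B(14) = 388*(-11/115 - √6/115) = -4268/115 - 388*√6/115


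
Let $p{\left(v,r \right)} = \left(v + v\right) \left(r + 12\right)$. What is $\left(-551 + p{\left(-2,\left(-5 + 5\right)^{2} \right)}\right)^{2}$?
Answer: $358801$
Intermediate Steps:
$p{\left(v,r \right)} = 2 v \left(12 + r\right)$
$\left(-551 + p{\left(-2,\left(-5 + 5\right)^{2} \right)}\right)^{2} = \left(-551 + 2 \left(-2\right) \left(12 + \left(-5 + 5\right)^{2}\right)\right)^{2} = \left(-551 + 2 \left(-2\right) \left(12 + 0^{2}\right)\right)^{2} = \left(-551 + 2 \left(-2\right) \left(12 + 0\right)\right)^{2} = \left(-551 + 2 \left(-2\right) 12\right)^{2} = \left(-551 - 48\right)^{2} = \left(-599\right)^{2} = 358801$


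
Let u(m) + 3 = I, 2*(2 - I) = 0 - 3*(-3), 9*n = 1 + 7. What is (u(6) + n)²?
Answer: 6889/324 ≈ 21.262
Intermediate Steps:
n = 8/9 (n = (1 + 7)/9 = (⅑)*8 = 8/9 ≈ 0.88889)
I = -5/2 (I = 2 - (0 - 3*(-3))/2 = 2 - (0 + 9)/2 = 2 - ½*9 = 2 - 9/2 = -5/2 ≈ -2.5000)
u(m) = -11/2 (u(m) = -3 - 5/2 = -11/2)
(u(6) + n)² = (-11/2 + 8/9)² = (-83/18)² = 6889/324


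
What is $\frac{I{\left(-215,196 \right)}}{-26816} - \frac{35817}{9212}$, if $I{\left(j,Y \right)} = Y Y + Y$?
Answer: $- \frac{82260151}{15439312} \approx -5.328$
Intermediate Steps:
$I{\left(j,Y \right)} = Y + Y^{2}$ ($I{\left(j,Y \right)} = Y^{2} + Y = Y + Y^{2}$)
$\frac{I{\left(-215,196 \right)}}{-26816} - \frac{35817}{9212} = \frac{196 \left(1 + 196\right)}{-26816} - \frac{35817}{9212} = 196 \cdot 197 \left(- \frac{1}{26816}\right) - \frac{35817}{9212} = 38612 \left(- \frac{1}{26816}\right) - \frac{35817}{9212} = - \frac{9653}{6704} - \frac{35817}{9212} = - \frac{82260151}{15439312}$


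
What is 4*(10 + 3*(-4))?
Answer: -8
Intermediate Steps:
4*(10 + 3*(-4)) = 4*(10 - 12) = 4*(-2) = -8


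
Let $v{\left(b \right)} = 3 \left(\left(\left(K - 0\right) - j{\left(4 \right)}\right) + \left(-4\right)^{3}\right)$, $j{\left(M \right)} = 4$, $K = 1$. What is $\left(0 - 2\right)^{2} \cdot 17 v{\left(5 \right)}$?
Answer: $-13668$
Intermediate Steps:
$v{\left(b \right)} = -201$ ($v{\left(b \right)} = 3 \left(\left(\left(1 - 0\right) - 4\right) + \left(-4\right)^{3}\right) = 3 \left(\left(\left(1 + 0\right) - 4\right) - 64\right) = 3 \left(\left(1 - 4\right) - 64\right) = 3 \left(-3 - 64\right) = 3 \left(-67\right) = -201$)
$\left(0 - 2\right)^{2} \cdot 17 v{\left(5 \right)} = \left(0 - 2\right)^{2} \cdot 17 \left(-201\right) = \left(-2\right)^{2} \cdot 17 \left(-201\right) = 4 \cdot 17 \left(-201\right) = 68 \left(-201\right) = -13668$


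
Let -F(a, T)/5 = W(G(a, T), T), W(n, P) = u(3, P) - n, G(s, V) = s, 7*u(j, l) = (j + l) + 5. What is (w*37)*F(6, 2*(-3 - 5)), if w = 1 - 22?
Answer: -27750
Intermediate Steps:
u(j, l) = 5/7 + j/7 + l/7 (u(j, l) = ((j + l) + 5)/7 = (5 + j + l)/7 = 5/7 + j/7 + l/7)
w = -21
W(n, P) = 8/7 - n + P/7 (W(n, P) = (5/7 + (1/7)*3 + P/7) - n = (5/7 + 3/7 + P/7) - n = (8/7 + P/7) - n = 8/7 - n + P/7)
F(a, T) = -40/7 + 5*a - 5*T/7 (F(a, T) = -5*(8/7 - a + T/7) = -40/7 + 5*a - 5*T/7)
(w*37)*F(6, 2*(-3 - 5)) = (-21*37)*(-40/7 + 5*6 - 10*(-3 - 5)/7) = -777*(-40/7 + 30 - 10*(-8)/7) = -777*(-40/7 + 30 - 5/7*(-16)) = -777*(-40/7 + 30 + 80/7) = -777*250/7 = -27750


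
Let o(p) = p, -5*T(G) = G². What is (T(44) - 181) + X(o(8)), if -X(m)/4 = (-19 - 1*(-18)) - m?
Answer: -2661/5 ≈ -532.20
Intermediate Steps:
T(G) = -G²/5
X(m) = 4 + 4*m (X(m) = -4*((-19 - 1*(-18)) - m) = -4*((-19 + 18) - m) = -4*(-1 - m) = 4 + 4*m)
(T(44) - 181) + X(o(8)) = (-⅕*44² - 181) + (4 + 4*8) = (-⅕*1936 - 181) + (4 + 32) = (-1936/5 - 181) + 36 = -2841/5 + 36 = -2661/5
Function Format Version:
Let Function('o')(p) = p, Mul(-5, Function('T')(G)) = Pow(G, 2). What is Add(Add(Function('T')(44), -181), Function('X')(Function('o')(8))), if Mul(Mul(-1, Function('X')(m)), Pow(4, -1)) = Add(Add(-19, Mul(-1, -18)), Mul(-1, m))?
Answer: Rational(-2661, 5) ≈ -532.20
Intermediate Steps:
Function('T')(G) = Mul(Rational(-1, 5), Pow(G, 2))
Function('X')(m) = Add(4, Mul(4, m)) (Function('X')(m) = Mul(-4, Add(Add(-19, Mul(-1, -18)), Mul(-1, m))) = Mul(-4, Add(Add(-19, 18), Mul(-1, m))) = Mul(-4, Add(-1, Mul(-1, m))) = Add(4, Mul(4, m)))
Add(Add(Function('T')(44), -181), Function('X')(Function('o')(8))) = Add(Add(Mul(Rational(-1, 5), Pow(44, 2)), -181), Add(4, Mul(4, 8))) = Add(Add(Mul(Rational(-1, 5), 1936), -181), Add(4, 32)) = Add(Add(Rational(-1936, 5), -181), 36) = Add(Rational(-2841, 5), 36) = Rational(-2661, 5)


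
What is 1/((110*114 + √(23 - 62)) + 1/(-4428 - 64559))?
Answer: 59680445290273/748392968683967032 - 4759206169*I*√39/748392968683967032 ≈ 7.9745e-5 - 3.9713e-8*I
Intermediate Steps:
1/((110*114 + √(23 - 62)) + 1/(-4428 - 64559)) = 1/((12540 + √(-39)) + 1/(-68987)) = 1/((12540 + I*√39) - 1/68987) = 1/(865096979/68987 + I*√39)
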